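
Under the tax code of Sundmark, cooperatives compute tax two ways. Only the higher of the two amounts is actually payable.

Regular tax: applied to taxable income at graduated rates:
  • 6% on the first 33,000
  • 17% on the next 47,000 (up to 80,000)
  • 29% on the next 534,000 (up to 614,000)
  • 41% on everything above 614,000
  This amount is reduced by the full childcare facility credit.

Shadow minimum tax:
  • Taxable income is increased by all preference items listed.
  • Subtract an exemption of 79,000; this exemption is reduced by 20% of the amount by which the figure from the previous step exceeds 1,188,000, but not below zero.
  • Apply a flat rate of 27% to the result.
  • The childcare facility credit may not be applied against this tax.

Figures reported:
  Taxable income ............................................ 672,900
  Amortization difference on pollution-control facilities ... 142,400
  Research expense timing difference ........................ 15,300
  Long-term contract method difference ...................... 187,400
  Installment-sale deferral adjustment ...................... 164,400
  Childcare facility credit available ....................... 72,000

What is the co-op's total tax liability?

Regular tax:
  33,000 × 6% = 1,980
  47,000 × 17% = 7,990
  534,000 × 29% = 154,860
  58,900 × 41% = 24,149
  → 188,979
  Less childcare facility credit 72,000 → 116,979

Shadow minimum tax:
  Adjusted income: 672,900 + 142,400 + 15,300 + 187,400 + 164,400 = 1,182,400
  Exemption: 1,182,400 ≤ 1,188,000, so full 79,000 applies
  Base: 1,182,400 − 79,000 = 1,103,400
  1,103,400 × 27% = 297,918

297,918 > 116,979, so the shadow minimum tax is the binding amount.

297,918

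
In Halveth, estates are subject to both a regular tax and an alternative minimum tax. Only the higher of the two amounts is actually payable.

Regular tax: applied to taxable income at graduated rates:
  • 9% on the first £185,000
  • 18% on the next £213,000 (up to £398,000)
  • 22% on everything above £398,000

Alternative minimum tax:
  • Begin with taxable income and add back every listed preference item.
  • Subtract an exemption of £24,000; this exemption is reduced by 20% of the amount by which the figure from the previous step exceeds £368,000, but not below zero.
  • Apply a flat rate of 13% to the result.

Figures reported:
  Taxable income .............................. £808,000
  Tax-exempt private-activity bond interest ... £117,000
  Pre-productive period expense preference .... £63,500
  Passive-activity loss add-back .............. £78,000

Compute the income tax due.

Alternative minimum tax:
  Adjusted income: £808,000 + £117,000 + £63,500 + £78,000 = £1,066,500
  Exemption: 20% × (£1,066,500 − £368,000) = £139,700 ≥ £24,000, so the exemption is fully phased out
  Base: £1,066,500 − £0 = £1,066,500
  £1,066,500 × 13% = £138,645

Regular tax:
  £185,000 × 9% = £16,650
  £213,000 × 18% = £38,340
  £410,000 × 22% = £90,200
  → £145,190

£145,190 > £138,645, so the regular tax governs.

£145,190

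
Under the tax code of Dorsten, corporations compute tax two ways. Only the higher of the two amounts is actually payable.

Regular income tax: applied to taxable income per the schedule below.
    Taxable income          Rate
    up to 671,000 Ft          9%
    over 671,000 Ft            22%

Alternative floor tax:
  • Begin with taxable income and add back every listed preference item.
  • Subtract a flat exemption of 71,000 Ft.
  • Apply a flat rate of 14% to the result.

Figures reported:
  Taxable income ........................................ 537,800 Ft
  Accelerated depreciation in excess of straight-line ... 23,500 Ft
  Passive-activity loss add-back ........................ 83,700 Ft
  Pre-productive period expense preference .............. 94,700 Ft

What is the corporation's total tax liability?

93,618 Ft

Regular income tax:
  537,800 Ft × 9% = 48,402 Ft

Alternative floor tax:
  Adjusted income: 537,800 Ft + 23,500 Ft + 83,700 Ft + 94,700 Ft = 739,700 Ft
  Less exemption 71,000 Ft → base 668,700 Ft
  668,700 Ft × 14% = 93,618 Ft

93,618 Ft > 48,402 Ft, so the alternative floor tax is the binding amount.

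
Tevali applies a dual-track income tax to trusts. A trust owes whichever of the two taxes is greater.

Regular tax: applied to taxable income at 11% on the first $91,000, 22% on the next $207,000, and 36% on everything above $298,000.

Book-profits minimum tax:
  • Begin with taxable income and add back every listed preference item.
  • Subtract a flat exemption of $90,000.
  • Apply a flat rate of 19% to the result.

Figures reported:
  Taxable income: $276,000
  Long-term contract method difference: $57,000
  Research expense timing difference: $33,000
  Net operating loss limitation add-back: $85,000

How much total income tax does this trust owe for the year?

Book-profits minimum tax:
  Adjusted income: $276,000 + $57,000 + $33,000 + $85,000 = $451,000
  Less exemption $90,000 → base $361,000
  $361,000 × 19% = $68,590

Regular tax:
  $91,000 × 11% = $10,010
  $185,000 × 22% = $40,700
  → $50,710

$68,590 > $50,710, so the book-profits minimum tax is the binding amount.

$68,590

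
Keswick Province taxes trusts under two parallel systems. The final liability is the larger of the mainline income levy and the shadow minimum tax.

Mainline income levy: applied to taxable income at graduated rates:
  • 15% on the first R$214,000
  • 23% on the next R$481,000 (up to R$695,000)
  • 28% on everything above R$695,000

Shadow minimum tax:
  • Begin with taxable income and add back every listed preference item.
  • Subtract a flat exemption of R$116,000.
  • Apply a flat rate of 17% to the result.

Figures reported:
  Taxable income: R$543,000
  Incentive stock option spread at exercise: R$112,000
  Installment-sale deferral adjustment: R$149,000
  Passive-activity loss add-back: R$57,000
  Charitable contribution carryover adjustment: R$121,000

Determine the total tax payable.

Shadow minimum tax:
  Adjusted income: R$543,000 + R$112,000 + R$149,000 + R$57,000 + R$121,000 = R$982,000
  Less exemption R$116,000 → base R$866,000
  R$866,000 × 17% = R$147,220

Mainline income levy:
  R$214,000 × 15% = R$32,100
  R$329,000 × 23% = R$75,670
  → R$107,770

R$147,220 > R$107,770, so the shadow minimum tax is the binding amount.

R$147,220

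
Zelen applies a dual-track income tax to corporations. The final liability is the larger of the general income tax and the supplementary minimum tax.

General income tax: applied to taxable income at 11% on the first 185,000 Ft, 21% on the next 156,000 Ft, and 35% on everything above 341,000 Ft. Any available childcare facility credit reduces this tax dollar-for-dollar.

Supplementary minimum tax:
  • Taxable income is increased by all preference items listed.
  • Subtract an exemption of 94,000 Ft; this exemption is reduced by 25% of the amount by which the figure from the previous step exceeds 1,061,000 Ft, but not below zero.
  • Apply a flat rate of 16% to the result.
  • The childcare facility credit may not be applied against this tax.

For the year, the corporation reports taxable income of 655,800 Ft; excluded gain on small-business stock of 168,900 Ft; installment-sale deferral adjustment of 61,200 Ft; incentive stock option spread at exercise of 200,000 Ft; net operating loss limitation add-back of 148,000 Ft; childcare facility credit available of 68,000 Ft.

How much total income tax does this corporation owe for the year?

189,300 Ft

Supplementary minimum tax:
  Adjusted income: 655,800 Ft + 168,900 Ft + 61,200 Ft + 200,000 Ft + 148,000 Ft = 1,233,900 Ft
  Exemption: 94,000 Ft − 25% × (1,233,900 Ft − 1,061,000 Ft) = 94,000 Ft − 43,225 Ft = 50,775 Ft
  Base: 1,233,900 Ft − 50,775 Ft = 1,183,125 Ft
  1,183,125 Ft × 16% = 189,300 Ft

General income tax:
  185,000 Ft × 11% = 20,350 Ft
  156,000 Ft × 21% = 32,760 Ft
  314,800 Ft × 35% = 110,180 Ft
  → 163,290 Ft
  Less childcare facility credit 68,000 Ft → 95,290 Ft

189,300 Ft > 95,290 Ft, so the supplementary minimum tax is the binding amount.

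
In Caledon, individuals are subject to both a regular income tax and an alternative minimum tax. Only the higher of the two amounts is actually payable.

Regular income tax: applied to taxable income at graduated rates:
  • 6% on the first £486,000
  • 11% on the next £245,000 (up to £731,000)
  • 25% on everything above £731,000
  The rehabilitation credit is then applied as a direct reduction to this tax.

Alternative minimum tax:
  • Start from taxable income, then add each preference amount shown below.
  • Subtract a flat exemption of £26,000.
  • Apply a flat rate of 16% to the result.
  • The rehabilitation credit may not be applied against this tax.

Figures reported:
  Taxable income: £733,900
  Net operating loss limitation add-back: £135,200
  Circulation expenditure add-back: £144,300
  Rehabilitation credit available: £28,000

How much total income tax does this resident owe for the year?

Regular income tax:
  £486,000 × 6% = £29,160
  £245,000 × 11% = £26,950
  £2,900 × 25% = £725
  → £56,835
  Less rehabilitation credit £28,000 → £28,835

Alternative minimum tax:
  Adjusted income: £733,900 + £135,200 + £144,300 = £1,013,400
  Less exemption £26,000 → base £987,400
  £987,400 × 16% = £157,984

£157,984 > £28,835, so the alternative minimum tax is the binding amount.

£157,984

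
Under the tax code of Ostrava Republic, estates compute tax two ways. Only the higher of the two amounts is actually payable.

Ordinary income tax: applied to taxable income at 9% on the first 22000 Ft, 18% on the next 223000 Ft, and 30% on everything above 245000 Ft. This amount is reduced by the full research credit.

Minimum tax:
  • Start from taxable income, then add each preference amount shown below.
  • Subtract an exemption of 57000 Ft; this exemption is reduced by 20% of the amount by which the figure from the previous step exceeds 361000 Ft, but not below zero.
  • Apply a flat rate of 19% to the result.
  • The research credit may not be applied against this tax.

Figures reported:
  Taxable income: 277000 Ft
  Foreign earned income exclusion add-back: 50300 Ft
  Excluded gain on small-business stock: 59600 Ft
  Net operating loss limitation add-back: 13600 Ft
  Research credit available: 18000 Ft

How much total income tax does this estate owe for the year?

66766 Ft

Minimum tax:
  Adjusted income: 277000 Ft + 50300 Ft + 59600 Ft + 13600 Ft = 400500 Ft
  Exemption: 57000 Ft − 20% × (400500 Ft − 361000 Ft) = 57000 Ft − 7900 Ft = 49100 Ft
  Base: 400500 Ft − 49100 Ft = 351400 Ft
  351400 Ft × 19% = 66766 Ft

Ordinary income tax:
  22000 Ft × 9% = 1980 Ft
  223000 Ft × 18% = 40140 Ft
  32000 Ft × 30% = 9600 Ft
  → 51720 Ft
  Less research credit 18000 Ft → 33720 Ft

66766 Ft > 33720 Ft, so the minimum tax is the binding amount.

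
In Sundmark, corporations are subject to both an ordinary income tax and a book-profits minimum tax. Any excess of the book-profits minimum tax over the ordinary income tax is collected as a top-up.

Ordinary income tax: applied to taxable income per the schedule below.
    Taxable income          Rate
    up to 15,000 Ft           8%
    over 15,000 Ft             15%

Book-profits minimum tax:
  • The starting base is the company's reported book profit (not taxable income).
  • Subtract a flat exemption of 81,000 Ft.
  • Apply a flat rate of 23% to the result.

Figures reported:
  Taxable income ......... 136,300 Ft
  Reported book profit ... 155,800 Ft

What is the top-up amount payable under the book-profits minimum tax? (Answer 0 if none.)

0 Ft

Ordinary income tax:
  15,000 Ft × 8% = 1,200 Ft
  121,300 Ft × 15% = 18,195 Ft
  → 19,395 Ft

Book-profits minimum tax:
  Base (reported book profit): 155,800 Ft
  Less exemption 81,000 Ft → base 74,800 Ft
  74,800 Ft × 23% = 17,204 Ft

17,204 Ft ≤ 19,395 Ft, so no add-on is due.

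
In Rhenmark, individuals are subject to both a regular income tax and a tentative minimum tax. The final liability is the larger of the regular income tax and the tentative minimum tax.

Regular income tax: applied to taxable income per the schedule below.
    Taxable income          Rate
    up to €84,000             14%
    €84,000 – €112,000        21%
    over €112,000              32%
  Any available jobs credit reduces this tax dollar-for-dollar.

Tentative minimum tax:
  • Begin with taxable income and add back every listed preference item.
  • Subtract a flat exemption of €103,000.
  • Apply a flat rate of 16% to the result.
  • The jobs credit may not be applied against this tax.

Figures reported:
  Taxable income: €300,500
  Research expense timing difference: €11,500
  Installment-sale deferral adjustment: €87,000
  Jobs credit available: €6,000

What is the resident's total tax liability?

€71,960

Regular income tax:
  €84,000 × 14% = €11,760
  €28,000 × 21% = €5,880
  €188,500 × 32% = €60,320
  → €77,960
  Less jobs credit €6,000 → €71,960

Tentative minimum tax:
  Adjusted income: €300,500 + €11,500 + €87,000 = €399,000
  Less exemption €103,000 → base €296,000
  €296,000 × 16% = €47,360

€71,960 > €47,360, so the regular income tax governs.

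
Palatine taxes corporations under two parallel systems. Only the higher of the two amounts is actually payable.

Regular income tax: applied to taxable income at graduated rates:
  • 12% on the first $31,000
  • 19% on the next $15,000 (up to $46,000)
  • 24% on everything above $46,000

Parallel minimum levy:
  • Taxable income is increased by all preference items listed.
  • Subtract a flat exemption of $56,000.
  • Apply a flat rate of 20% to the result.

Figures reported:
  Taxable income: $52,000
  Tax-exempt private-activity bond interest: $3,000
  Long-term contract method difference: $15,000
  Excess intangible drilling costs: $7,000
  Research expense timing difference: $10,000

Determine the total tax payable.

Regular income tax:
  $31,000 × 12% = $3,720
  $15,000 × 19% = $2,850
  $6,000 × 24% = $1,440
  → $8,010

Parallel minimum levy:
  Adjusted income: $52,000 + $3,000 + $15,000 + $7,000 + $10,000 = $87,000
  Less exemption $56,000 → base $31,000
  $31,000 × 20% = $6,200

$8,010 > $6,200, so the regular income tax governs.

$8,010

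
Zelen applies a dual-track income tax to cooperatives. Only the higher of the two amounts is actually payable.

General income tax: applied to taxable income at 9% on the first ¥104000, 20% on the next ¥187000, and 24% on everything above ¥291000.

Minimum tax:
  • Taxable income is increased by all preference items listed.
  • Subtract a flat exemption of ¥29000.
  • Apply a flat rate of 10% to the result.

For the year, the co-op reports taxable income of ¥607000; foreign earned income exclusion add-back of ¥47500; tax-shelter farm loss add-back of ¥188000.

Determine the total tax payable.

Minimum tax:
  Adjusted income: ¥607000 + ¥47500 + ¥188000 = ¥842500
  Less exemption ¥29000 → base ¥813500
  ¥813500 × 10% = ¥81350

General income tax:
  ¥104000 × 9% = ¥9360
  ¥187000 × 20% = ¥37400
  ¥316000 × 24% = ¥75840
  → ¥122600

¥122600 > ¥81350, so the general income tax governs.

¥122600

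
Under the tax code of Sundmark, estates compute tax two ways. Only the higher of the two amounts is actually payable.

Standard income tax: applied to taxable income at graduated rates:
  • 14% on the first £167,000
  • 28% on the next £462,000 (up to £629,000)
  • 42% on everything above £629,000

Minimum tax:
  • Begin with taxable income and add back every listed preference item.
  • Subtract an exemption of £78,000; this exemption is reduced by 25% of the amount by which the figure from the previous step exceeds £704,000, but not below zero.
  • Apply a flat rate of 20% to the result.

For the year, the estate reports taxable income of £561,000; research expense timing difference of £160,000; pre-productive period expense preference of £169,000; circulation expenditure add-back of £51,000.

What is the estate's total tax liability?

£184,450

Minimum tax:
  Adjusted income: £561,000 + £160,000 + £169,000 + £51,000 = £941,000
  Exemption: £78,000 − 25% × (£941,000 − £704,000) = £78,000 − £59,250 = £18,750
  Base: £941,000 − £18,750 = £922,250
  £922,250 × 20% = £184,450

Standard income tax:
  £167,000 × 14% = £23,380
  £394,000 × 28% = £110,320
  → £133,700

£184,450 > £133,700, so the minimum tax is the binding amount.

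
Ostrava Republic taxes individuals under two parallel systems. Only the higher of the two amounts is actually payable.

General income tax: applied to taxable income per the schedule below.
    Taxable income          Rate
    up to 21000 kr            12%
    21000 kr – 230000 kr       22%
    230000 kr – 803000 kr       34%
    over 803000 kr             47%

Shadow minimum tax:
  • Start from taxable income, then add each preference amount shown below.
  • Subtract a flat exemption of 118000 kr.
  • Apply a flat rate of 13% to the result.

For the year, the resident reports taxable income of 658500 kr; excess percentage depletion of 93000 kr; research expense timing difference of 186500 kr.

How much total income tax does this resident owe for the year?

194190 kr

General income tax:
  21000 kr × 12% = 2520 kr
  209000 kr × 22% = 45980 kr
  428500 kr × 34% = 145690 kr
  → 194190 kr

Shadow minimum tax:
  Adjusted income: 658500 kr + 93000 kr + 186500 kr = 938000 kr
  Less exemption 118000 kr → base 820000 kr
  820000 kr × 13% = 106600 kr

194190 kr > 106600 kr, so the general income tax governs.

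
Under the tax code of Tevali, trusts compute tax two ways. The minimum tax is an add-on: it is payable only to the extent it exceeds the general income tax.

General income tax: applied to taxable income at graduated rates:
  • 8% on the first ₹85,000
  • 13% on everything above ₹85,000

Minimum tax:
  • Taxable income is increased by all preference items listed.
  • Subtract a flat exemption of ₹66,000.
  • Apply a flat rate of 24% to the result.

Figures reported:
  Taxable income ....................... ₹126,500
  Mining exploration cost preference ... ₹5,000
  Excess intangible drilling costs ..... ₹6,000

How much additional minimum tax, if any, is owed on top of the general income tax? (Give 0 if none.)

General income tax:
  ₹85,000 × 8% = ₹6,800
  ₹41,500 × 13% = ₹5,395
  → ₹12,195

Minimum tax:
  Adjusted income: ₹126,500 + ₹5,000 + ₹6,000 = ₹137,500
  Less exemption ₹66,000 → base ₹71,500
  ₹71,500 × 24% = ₹17,160

Excess of minimum tax over general income tax: ₹17,160 − ₹12,195 = ₹4,965.

₹4,965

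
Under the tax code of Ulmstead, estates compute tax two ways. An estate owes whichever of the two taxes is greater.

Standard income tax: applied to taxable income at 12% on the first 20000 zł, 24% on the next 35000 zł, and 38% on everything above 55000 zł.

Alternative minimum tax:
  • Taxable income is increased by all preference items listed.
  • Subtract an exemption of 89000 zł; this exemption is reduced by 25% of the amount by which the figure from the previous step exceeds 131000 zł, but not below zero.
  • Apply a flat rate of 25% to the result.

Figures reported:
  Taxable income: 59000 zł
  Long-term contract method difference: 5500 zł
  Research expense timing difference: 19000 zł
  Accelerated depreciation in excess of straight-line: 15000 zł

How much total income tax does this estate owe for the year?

12320 zł

Standard income tax:
  20000 zł × 12% = 2400 zł
  35000 zł × 24% = 8400 zł
  4000 zł × 38% = 1520 zł
  → 12320 zł

Alternative minimum tax:
  Adjusted income: 59000 zł + 5500 zł + 19000 zł + 15000 zł = 98500 zł
  Exemption: 98500 zł ≤ 131000 zł, so full 89000 zł applies
  Base: 98500 zł − 89000 zł = 9500 zł
  9500 zł × 25% = 2375 zł

12320 zł > 2375 zł, so the standard income tax governs.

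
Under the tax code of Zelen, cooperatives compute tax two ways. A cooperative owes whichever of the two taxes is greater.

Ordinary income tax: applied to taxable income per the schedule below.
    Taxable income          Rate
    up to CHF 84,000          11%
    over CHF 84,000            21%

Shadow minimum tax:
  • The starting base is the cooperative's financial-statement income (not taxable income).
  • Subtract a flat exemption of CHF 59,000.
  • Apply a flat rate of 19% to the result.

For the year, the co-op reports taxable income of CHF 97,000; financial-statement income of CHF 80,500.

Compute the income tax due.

CHF 11,970

Shadow minimum tax:
  Base (financial-statement income): CHF 80,500
  Less exemption CHF 59,000 → base CHF 21,500
  CHF 21,500 × 19% = CHF 4,085

Ordinary income tax:
  CHF 84,000 × 11% = CHF 9,240
  CHF 13,000 × 21% = CHF 2,730
  → CHF 11,970

CHF 11,970 > CHF 4,085, so the ordinary income tax governs.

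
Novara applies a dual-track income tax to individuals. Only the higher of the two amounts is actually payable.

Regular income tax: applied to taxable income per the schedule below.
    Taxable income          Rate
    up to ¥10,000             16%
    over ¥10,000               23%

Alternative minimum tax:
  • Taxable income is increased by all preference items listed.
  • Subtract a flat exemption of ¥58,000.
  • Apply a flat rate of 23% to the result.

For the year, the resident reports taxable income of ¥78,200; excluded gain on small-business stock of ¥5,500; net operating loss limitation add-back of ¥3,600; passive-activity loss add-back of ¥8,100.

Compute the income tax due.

¥17,286

Regular income tax:
  ¥10,000 × 16% = ¥1,600
  ¥68,200 × 23% = ¥15,686
  → ¥17,286

Alternative minimum tax:
  Adjusted income: ¥78,200 + ¥5,500 + ¥3,600 + ¥8,100 = ¥95,400
  Less exemption ¥58,000 → base ¥37,400
  ¥37,400 × 23% = ¥8,602

¥17,286 > ¥8,602, so the regular income tax governs.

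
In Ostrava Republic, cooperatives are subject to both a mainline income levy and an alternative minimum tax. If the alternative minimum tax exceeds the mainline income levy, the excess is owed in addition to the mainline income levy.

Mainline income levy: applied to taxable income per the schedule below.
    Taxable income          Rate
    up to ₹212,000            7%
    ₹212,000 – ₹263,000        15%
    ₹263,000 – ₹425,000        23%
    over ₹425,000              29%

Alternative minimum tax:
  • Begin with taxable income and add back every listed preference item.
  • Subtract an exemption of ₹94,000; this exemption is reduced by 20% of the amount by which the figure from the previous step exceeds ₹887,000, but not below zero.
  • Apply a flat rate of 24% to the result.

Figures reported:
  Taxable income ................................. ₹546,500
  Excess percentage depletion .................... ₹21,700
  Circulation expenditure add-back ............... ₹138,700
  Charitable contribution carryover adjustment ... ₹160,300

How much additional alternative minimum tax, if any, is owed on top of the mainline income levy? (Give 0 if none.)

₹90,583

Mainline income levy:
  ₹212,000 × 7% = ₹14,840
  ₹51,000 × 15% = ₹7,650
  ₹162,000 × 23% = ₹37,260
  ₹121,500 × 29% = ₹35,235
  → ₹94,985

Alternative minimum tax:
  Adjusted income: ₹546,500 + ₹21,700 + ₹138,700 + ₹160,300 = ₹867,200
  Exemption: ₹867,200 ≤ ₹887,000, so full ₹94,000 applies
  Base: ₹867,200 − ₹94,000 = ₹773,200
  ₹773,200 × 24% = ₹185,568

Excess of alternative minimum tax over mainline income levy: ₹185,568 − ₹94,985 = ₹90,583.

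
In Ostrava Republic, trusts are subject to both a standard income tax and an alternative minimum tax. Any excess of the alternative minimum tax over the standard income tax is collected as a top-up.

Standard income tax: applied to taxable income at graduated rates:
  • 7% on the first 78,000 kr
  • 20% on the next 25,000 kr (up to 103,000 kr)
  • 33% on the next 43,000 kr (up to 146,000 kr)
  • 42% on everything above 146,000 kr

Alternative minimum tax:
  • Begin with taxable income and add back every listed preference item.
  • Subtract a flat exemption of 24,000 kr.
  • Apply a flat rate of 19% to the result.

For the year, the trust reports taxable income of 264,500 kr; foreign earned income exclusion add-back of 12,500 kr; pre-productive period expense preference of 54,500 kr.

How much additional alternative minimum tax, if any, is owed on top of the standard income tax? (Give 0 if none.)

0 kr

Standard income tax:
  78,000 kr × 7% = 5,460 kr
  25,000 kr × 20% = 5,000 kr
  43,000 kr × 33% = 14,190 kr
  118,500 kr × 42% = 49,770 kr
  → 74,420 kr

Alternative minimum tax:
  Adjusted income: 264,500 kr + 12,500 kr + 54,500 kr = 331,500 kr
  Less exemption 24,000 kr → base 307,500 kr
  307,500 kr × 19% = 58,425 kr

58,425 kr ≤ 74,420 kr, so no add-on is due.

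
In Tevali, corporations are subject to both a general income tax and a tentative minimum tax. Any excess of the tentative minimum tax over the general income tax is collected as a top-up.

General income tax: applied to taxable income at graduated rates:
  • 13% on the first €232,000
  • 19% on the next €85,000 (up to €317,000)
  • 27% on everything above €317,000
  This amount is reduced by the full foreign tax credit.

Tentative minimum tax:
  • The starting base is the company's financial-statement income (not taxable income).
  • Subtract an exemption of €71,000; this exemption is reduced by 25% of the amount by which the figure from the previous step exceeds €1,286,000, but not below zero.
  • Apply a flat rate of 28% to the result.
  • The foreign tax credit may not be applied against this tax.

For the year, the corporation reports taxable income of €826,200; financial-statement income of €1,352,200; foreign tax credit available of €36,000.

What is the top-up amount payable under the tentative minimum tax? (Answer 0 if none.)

General income tax:
  €232,000 × 13% = €30,160
  €85,000 × 19% = €16,150
  €509,200 × 27% = €137,484
  → €183,794
  Less foreign tax credit €36,000 → €147,794

Tentative minimum tax:
  Base (financial-statement income): €1,352,200
  Exemption: €71,000 − 25% × (€1,352,200 − €1,286,000) = €71,000 − €16,550 = €54,450
  Base: €1,352,200 − €54,450 = €1,297,750
  €1,297,750 × 28% = €363,370

Excess of tentative minimum tax over general income tax: €363,370 − €147,794 = €215,576.

€215,576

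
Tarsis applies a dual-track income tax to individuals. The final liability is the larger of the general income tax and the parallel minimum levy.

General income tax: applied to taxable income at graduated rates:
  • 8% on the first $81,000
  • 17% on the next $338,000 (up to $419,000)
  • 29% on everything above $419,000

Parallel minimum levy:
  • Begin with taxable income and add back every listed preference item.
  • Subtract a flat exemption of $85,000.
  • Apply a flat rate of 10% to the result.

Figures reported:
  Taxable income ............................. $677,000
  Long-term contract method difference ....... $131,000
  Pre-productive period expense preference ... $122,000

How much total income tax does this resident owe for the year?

$138,760

General income tax:
  $81,000 × 8% = $6,480
  $338,000 × 17% = $57,460
  $258,000 × 29% = $74,820
  → $138,760

Parallel minimum levy:
  Adjusted income: $677,000 + $131,000 + $122,000 = $930,000
  Less exemption $85,000 → base $845,000
  $845,000 × 10% = $84,500

$138,760 > $84,500, so the general income tax governs.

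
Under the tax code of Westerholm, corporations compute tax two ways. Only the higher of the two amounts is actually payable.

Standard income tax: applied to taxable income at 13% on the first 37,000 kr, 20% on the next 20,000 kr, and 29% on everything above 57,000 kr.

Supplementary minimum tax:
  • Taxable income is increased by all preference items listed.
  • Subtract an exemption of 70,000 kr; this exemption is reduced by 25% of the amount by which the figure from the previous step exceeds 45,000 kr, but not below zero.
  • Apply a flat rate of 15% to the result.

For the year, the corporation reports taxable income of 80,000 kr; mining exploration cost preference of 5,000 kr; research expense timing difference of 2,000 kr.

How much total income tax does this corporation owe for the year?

Supplementary minimum tax:
  Adjusted income: 80,000 kr + 5,000 kr + 2,000 kr = 87,000 kr
  Exemption: 70,000 kr − 25% × (87,000 kr − 45,000 kr) = 70,000 kr − 10,500 kr = 59,500 kr
  Base: 87,000 kr − 59,500 kr = 27,500 kr
  27,500 kr × 15% = 4,125 kr

Standard income tax:
  37,000 kr × 13% = 4,810 kr
  20,000 kr × 20% = 4,000 kr
  23,000 kr × 29% = 6,670 kr
  → 15,480 kr

15,480 kr > 4,125 kr, so the standard income tax governs.

15,480 kr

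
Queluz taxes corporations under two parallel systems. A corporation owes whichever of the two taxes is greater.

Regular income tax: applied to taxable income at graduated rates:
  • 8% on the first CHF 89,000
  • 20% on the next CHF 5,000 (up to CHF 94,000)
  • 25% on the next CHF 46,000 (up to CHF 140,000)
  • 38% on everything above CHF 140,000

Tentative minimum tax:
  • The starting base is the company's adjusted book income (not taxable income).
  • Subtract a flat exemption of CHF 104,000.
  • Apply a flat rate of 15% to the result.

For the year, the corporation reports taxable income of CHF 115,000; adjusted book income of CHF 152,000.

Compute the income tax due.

CHF 13,370

Tentative minimum tax:
  Base (adjusted book income): CHF 152,000
  Less exemption CHF 104,000 → base CHF 48,000
  CHF 48,000 × 15% = CHF 7,200

Regular income tax:
  CHF 89,000 × 8% = CHF 7,120
  CHF 5,000 × 20% = CHF 1,000
  CHF 21,000 × 25% = CHF 5,250
  → CHF 13,370

CHF 13,370 > CHF 7,200, so the regular income tax governs.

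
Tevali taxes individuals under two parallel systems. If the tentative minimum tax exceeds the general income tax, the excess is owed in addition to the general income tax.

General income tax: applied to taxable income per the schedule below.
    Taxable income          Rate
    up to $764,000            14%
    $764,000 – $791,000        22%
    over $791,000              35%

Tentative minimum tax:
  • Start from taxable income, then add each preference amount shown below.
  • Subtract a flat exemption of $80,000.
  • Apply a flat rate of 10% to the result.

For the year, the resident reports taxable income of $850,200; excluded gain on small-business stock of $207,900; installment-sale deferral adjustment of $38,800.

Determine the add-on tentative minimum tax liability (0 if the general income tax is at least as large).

$0

General income tax:
  $764,000 × 14% = $106,960
  $27,000 × 22% = $5,940
  $59,200 × 35% = $20,720
  → $133,620

Tentative minimum tax:
  Adjusted income: $850,200 + $207,900 + $38,800 = $1,096,900
  Less exemption $80,000 → base $1,016,900
  $1,016,900 × 10% = $101,690

$101,690 ≤ $133,620, so no add-on is due.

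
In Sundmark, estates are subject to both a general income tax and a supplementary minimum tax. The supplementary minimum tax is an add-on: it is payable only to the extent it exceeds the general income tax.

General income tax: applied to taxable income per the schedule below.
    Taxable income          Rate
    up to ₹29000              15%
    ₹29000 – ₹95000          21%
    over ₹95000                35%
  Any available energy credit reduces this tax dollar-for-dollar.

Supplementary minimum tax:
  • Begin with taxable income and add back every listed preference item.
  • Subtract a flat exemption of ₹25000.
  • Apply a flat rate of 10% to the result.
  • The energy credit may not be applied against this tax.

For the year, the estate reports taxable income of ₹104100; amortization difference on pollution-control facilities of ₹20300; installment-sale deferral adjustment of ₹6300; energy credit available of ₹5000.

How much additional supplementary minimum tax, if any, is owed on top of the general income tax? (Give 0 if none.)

Supplementary minimum tax:
  Adjusted income: ₹104100 + ₹20300 + ₹6300 = ₹130700
  Less exemption ₹25000 → base ₹105700
  ₹105700 × 10% = ₹10570

General income tax:
  ₹29000 × 15% = ₹4350
  ₹66000 × 21% = ₹13860
  ₹9100 × 35% = ₹3185
  → ₹21395
  Less energy credit ₹5000 → ₹16395

₹10570 ≤ ₹16395, so no add-on is due.

₹0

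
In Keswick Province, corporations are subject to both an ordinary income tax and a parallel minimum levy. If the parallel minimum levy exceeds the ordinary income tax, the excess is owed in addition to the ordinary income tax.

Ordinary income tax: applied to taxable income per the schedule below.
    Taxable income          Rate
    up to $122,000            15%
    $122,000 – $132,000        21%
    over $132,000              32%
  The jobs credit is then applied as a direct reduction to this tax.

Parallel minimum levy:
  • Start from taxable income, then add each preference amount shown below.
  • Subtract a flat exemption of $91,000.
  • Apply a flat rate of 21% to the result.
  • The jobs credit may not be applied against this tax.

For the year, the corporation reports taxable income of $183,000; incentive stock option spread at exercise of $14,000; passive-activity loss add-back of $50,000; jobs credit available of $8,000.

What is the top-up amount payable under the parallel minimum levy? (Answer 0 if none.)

$4,040

Parallel minimum levy:
  Adjusted income: $183,000 + $14,000 + $50,000 = $247,000
  Less exemption $91,000 → base $156,000
  $156,000 × 21% = $32,760

Ordinary income tax:
  $122,000 × 15% = $18,300
  $10,000 × 21% = $2,100
  $51,000 × 32% = $16,320
  → $36,720
  Less jobs credit $8,000 → $28,720

Excess of parallel minimum levy over ordinary income tax: $32,760 − $28,720 = $4,040.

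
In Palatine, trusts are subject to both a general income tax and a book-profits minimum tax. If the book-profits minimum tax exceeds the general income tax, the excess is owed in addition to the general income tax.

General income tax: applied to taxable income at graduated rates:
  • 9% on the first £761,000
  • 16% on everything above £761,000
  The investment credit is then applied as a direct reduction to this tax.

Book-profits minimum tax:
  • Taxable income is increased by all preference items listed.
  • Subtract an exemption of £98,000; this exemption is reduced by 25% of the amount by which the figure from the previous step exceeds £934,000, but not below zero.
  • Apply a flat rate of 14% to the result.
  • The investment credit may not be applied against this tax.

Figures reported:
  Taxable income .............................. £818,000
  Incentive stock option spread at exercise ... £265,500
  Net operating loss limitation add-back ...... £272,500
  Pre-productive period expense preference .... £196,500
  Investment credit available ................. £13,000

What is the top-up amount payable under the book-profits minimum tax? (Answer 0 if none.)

General income tax:
  £761,000 × 9% = £68,490
  £57,000 × 16% = £9,120
  → £77,610
  Less investment credit £13,000 → £64,610

Book-profits minimum tax:
  Adjusted income: £818,000 + £265,500 + £272,500 + £196,500 = £1,552,500
  Exemption: 25% × (£1,552,500 − £934,000) = £154,625 ≥ £98,000, so the exemption is fully phased out
  Base: £1,552,500 − £0 = £1,552,500
  £1,552,500 × 14% = £217,350

Excess of book-profits minimum tax over general income tax: £217,350 − £64,610 = £152,740.

£152,740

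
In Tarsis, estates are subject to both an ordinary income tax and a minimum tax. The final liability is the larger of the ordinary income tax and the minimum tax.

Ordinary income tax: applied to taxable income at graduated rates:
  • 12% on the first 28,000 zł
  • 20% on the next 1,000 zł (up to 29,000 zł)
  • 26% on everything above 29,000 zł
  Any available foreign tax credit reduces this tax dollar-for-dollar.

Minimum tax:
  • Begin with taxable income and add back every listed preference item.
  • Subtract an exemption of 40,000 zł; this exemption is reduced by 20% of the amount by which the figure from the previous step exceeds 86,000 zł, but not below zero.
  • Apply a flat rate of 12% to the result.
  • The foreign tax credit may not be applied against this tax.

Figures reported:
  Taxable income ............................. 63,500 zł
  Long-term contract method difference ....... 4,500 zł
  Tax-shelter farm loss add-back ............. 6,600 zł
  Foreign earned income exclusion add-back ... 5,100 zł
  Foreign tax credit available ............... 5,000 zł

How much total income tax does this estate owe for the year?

Ordinary income tax:
  28,000 zł × 12% = 3,360 zł
  1,000 zł × 20% = 200 zł
  34,500 zł × 26% = 8,970 zł
  → 12,530 zł
  Less foreign tax credit 5,000 zł → 7,530 zł

Minimum tax:
  Adjusted income: 63,500 zł + 4,500 zł + 6,600 zł + 5,100 zł = 79,700 zł
  Exemption: 79,700 zł ≤ 86,000 zł, so full 40,000 zł applies
  Base: 79,700 zł − 40,000 zł = 39,700 zł
  39,700 zł × 12% = 4,764 zł

7,530 zł > 4,764 zł, so the ordinary income tax governs.

7,530 zł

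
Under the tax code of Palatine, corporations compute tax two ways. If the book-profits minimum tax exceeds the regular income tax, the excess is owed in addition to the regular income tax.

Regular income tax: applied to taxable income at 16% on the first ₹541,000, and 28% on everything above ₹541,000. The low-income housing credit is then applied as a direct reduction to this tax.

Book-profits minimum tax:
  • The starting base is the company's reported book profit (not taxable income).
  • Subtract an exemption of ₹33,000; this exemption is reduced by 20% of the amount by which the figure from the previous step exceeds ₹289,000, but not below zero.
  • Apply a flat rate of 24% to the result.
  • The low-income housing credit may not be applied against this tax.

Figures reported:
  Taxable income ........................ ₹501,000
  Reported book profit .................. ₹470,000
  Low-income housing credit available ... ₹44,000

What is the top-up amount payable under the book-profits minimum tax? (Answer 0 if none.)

₹76,640

Regular income tax:
  ₹501,000 × 16% = ₹80,160
  Less low-income housing credit ₹44,000 → ₹36,160

Book-profits minimum tax:
  Base (reported book profit): ₹470,000
  Exemption: 20% × (₹470,000 − ₹289,000) = ₹36,200 ≥ ₹33,000, so the exemption is fully phased out
  Base: ₹470,000 − ₹0 = ₹470,000
  ₹470,000 × 24% = ₹112,800

Excess of book-profits minimum tax over regular income tax: ₹112,800 − ₹36,160 = ₹76,640.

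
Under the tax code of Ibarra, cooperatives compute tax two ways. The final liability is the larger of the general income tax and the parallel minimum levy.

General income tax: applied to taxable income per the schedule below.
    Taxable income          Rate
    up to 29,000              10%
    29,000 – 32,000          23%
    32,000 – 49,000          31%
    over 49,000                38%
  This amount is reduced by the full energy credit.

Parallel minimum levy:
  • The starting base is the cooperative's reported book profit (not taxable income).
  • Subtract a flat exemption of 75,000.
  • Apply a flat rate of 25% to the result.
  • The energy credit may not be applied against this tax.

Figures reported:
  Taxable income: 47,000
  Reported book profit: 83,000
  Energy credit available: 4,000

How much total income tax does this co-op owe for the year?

Parallel minimum levy:
  Base (reported book profit): 83,000
  Less exemption 75,000 → base 8,000
  8,000 × 25% = 2,000

General income tax:
  29,000 × 10% = 2,900
  3,000 × 23% = 690
  15,000 × 31% = 4,650
  → 8,240
  Less energy credit 4,000 → 4,240

4,240 > 2,000, so the general income tax governs.

4,240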